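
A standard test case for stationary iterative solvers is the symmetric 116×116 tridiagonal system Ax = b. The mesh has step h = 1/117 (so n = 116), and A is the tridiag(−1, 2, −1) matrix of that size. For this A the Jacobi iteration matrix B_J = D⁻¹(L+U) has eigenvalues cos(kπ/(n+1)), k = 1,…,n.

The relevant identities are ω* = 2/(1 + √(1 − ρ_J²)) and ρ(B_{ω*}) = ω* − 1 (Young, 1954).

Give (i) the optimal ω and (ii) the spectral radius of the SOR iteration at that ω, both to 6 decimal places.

With n=116, ρ(Jacobi) = cos(π/117) = 0.999640.
√(1−ρ_J²) simplifies to sin(π/117) = 0.0268480.
Then 2/(1+√(1−ρ_J²)) = 2/(1+0.0268480); ω* = 2/1.0268480 = 1.947708.
ρ_SOR = ω* − 1 = 1.947708 − 1 = 0.947708.

ω* = 1.947708, ρ_SOR = 0.947708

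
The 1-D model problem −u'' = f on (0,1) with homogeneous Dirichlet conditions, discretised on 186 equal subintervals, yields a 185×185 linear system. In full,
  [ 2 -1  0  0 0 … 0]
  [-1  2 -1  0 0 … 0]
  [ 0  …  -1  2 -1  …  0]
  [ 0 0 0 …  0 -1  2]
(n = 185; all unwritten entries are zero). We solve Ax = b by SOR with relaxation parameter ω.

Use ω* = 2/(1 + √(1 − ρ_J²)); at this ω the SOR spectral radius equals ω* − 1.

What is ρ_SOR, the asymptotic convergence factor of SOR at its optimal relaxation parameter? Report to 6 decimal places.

ρ_SOR = 0.966782

½·tridiag(1,0,1) at n=185: λ_k = cos(kπ/186); max |λ| at k=1 ⇒ ρ_J = cos(π/186) ≈ 0.999857.
1 − cos²(π/186) = sin²(π/186) ⇒ √(1−ρ_J²) = sin(π/186) = 0.0168895.
ω* = 2 / (1 + 0.0168895) = 2 / 1.0168895 ≈ 1.966782.
and ρ(B_{ω*}) = 1.966782 − 1 = 0.966782.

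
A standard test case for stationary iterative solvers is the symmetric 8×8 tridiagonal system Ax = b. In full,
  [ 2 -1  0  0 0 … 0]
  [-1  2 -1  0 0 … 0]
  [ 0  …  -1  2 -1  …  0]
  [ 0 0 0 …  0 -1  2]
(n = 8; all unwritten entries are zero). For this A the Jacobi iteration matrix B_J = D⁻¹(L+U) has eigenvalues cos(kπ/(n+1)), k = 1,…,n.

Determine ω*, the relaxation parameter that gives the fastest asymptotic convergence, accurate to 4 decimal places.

ω* = 1.4903

ρ_J = max_k |cos(kπ/9)| = cos(π/9) = 0.9397
√(1−ρ_J²) = |sin(π/9)| = 0.34202
ω* = 2/(1 + 0.34202) = 2/1.34202 = 1.4903.
ρ_SOR = ω* − 1 ≈ 0.4903.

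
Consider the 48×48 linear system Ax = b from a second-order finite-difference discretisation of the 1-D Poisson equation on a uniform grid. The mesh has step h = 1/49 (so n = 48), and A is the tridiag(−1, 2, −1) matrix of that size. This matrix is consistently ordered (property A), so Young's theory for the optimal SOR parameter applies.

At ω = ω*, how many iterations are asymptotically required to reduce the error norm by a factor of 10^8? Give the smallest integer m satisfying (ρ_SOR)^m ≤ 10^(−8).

m = 144

n=48: λ(B_J) = 1 − λ(A)/2 = cos(kπ/49); k=1 gives ρ_J = 0.9979454.
√(1−ρ_J²) simplifies to sin(π/49) = 0.0640702.
ω* = 2 / (1 + 0.0640702) = 2 / 1.0640702 ≈ 1.8795752.
Hence ρ(B_{ω*}) = 1.8795752 − 1 = 0.8795752.
Need (0.8795752)^m ≤ 10^(−8): m ≥ 8·ln10/|ln 0.8795752| = 18.4207/0.128316 = 143.557 ⇒ m = 144.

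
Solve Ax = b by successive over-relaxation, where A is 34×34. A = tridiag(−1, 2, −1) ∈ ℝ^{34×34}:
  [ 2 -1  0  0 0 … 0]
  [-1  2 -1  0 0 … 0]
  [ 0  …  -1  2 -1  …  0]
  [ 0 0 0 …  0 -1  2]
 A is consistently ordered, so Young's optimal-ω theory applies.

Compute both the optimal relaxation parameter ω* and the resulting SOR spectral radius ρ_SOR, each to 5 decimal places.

½·tridiag(1,0,1) at n=34: λ_k = cos(kπ/35); max |λ| at k=1 ⇒ ρ_J = cos(π/35) ≈ 0.99597.
root = sin(π/35) = 0.089639  (since 1−cos² = sin²).
Then 2/(1+√(1−ρ_J²)) = 2/(1+0.089639); ω* = 2/1.089639 = 1.83547.
and ρ(B_{ω*}) = 1.83547 − 1 = 0.83547.

ω* = 1.83547, ρ_SOR = 0.83547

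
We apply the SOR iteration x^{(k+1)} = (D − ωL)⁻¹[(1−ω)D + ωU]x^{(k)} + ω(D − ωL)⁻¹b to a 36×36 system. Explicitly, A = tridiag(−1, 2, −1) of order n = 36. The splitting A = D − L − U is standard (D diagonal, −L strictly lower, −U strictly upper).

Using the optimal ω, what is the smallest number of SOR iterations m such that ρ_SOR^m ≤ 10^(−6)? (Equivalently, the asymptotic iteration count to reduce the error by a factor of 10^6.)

m = 82

½·tridiag(1,0,1) at n=36: λ_k = cos(kπ/37); max |λ| at k=1 ⇒ ρ_J = cos(π/37) ≈ 0.9963975.
√(1−ρ_J²) = |sin(π/37)| = 0.0848059
[ω*] 2 ÷ (1 + 0.0848059) = 2 ÷ 1.0848059 = 1.8436478.
Hence ρ(B_{ω*}) = 1.8436478 − 1 = 0.8436478.
m ≥ 6·ln10 / (−ln 0.8436478) = 81.258; smallest integer m = 82.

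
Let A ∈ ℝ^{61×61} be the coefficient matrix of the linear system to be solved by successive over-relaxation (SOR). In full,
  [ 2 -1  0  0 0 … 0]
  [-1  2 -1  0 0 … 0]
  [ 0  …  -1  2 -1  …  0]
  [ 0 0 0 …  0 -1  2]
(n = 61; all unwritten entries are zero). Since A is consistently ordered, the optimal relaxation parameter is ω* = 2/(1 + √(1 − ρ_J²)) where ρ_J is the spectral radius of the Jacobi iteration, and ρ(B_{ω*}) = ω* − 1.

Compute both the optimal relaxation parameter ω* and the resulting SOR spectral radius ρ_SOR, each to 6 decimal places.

spectrum of D⁻¹(L+U) = {cos(kπ/62) : 1≤k≤61}; ρ_J = cos(π/62) = 0.998717.
√(1−ρ_J²) = |sin(π/62)| = 0.0506492
ω* = 2/(1 + 0.0506492) = 2/1.0506492 = 1.903585.
ρ(B_{ω*}) = ω*−1 = 0.903585

ω* = 1.903585, ρ_SOR = 0.903585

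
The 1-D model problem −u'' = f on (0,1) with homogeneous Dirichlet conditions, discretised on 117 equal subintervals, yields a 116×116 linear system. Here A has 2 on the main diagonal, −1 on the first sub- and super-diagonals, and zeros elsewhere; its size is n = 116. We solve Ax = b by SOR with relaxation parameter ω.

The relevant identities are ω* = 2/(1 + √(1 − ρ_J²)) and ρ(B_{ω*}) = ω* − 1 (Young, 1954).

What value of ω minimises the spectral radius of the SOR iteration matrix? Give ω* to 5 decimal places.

ω* = 1.94771

½·tridiag(1,0,1) at n=116: λ_k = cos(kπ/117); max |λ| at k=1 ⇒ ρ_J = cos(π/117) ≈ 0.99964.
1 − cos²(π/117) = sin²(π/117) ⇒ √(1−ρ_J²) = sin(π/117) = 0.026848.
So ω* = 2/1.026848 = 1.94771 (Young).
Hence ρ(B_{ω*}) = 1.94771 − 1 = 0.94771.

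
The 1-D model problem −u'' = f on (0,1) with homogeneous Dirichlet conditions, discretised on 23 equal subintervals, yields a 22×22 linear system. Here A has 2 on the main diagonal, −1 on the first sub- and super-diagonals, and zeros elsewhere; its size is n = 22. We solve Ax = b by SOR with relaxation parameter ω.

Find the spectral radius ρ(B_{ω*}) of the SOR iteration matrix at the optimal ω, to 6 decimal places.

ρ_SOR = 0.760305

With n=22, ρ(Jacobi) = cos(π/23) = 0.990686.
√(1−ρ_J²) = |sin(π/23)| = 0.1361666
ω* = 2/(1+0.1361666) = 1.760305
At ω = 1.760305 every |λ(B_ω)| = ω−1, so ρ_SOR = 0.760305.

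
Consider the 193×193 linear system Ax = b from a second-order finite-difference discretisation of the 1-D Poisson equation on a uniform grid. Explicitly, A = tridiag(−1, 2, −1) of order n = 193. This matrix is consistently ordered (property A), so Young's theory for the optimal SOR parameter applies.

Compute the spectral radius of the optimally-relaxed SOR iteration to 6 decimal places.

B_J for the 193×193 system has eigenvalues cos(kπ/194); ρ_J = cos(π/194) = 0.999869.
root = sin(π/194) = 0.0161931  (since 1−cos² = sin²).
Then 2/(1+√(1−ρ_J²)) = 2/(1+0.0161931); ω* = 2/1.0161931 = 1.968130.
ρ_SOR = ω* − 1 ≈ 0.968130.

ρ_SOR = 0.968130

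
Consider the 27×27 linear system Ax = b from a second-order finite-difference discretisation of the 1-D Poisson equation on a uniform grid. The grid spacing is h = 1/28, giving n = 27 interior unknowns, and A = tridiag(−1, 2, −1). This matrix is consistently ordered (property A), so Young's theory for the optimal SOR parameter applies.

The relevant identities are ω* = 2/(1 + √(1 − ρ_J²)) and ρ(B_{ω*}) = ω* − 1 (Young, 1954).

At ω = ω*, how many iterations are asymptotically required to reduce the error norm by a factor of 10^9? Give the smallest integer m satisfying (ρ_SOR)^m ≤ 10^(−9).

m = 93

With n=27, ρ(Jacobi) = cos(π/28) = 0.9937122.
root = sin(π/28) = 0.1119645  (since 1−cos² = sin²).
So ω* = 2/1.1119645 = 1.7986186 (Young).
ρ(B_{ω*}) = ω*−1 = 0.7986186
For 9 digits: m = 9·ln10 / (−ln 0.7986186) = 20.7233/0.224872 = 92.156; round up → m = 93.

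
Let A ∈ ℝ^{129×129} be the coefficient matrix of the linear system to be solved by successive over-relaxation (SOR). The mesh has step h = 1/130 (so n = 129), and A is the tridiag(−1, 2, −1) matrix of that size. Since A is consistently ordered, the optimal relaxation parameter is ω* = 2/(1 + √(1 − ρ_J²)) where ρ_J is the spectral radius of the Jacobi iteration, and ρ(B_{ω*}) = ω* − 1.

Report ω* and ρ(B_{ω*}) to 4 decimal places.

ρ_J = max_k |cos(kπ/130)| = cos(π/130) = 0.9997
√(1 − cos²(π/130)) = sin(π/130) ≈ 0.02416.
Young: ω* = 2/(1+√(1−ρ_J²)) = 2/(1+0.02416) = 2/1.02416 = 1.9528.
and ρ(B_{ω*}) = 1.9528 − 1 = 0.9528.

ω* = 1.9528, ρ_SOR = 0.9528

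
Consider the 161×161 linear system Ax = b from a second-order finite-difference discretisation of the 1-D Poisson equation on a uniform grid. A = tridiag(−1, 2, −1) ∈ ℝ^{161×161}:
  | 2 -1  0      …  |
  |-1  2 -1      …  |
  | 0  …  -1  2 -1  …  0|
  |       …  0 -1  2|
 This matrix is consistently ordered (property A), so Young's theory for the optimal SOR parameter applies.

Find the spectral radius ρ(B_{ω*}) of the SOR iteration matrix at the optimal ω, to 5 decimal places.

n=161: λ(B_J) = 1 − λ(A)/2 = cos(kπ/162); k=1 gives ρ_J = 0.99981.
√(1 − cos²(π/162)) = sin(π/162) ≈ 0.019391.
Young: ω* = 2/(1+√(1−ρ_J²)) = 2/(1+0.019391) = 2/1.019391 = 1.96196.
At ω = 1.96196 every |λ(B_ω)| = ω−1, so ρ_SOR = 0.96196.

ρ_SOR = 0.96196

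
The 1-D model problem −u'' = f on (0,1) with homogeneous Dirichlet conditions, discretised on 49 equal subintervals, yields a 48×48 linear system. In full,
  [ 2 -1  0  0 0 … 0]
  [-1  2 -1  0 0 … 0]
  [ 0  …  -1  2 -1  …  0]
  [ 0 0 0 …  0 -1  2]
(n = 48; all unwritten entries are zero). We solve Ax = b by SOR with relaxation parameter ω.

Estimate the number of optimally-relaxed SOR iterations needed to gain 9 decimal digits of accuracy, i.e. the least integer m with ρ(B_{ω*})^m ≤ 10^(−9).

n=48: λ(B_J) = 1 − λ(A)/2 = cos(kπ/49); k=1 gives ρ_J = 0.9979454.
√(1−ρ_J²) = |sin(π/49)| = 0.0640702
ω* = 2/(1 + 0.0640702) = 2/1.0640702 = 1.8795752.
and ρ(B_{ω*}) = 1.8795752 − 1 = 0.8795752.
9·ln10 = 20.7233; −ln(0.8795752) = 0.128316; m = ⌈20.7233/0.128316⌉ = ⌈161.502⌉ = 162.

m = 162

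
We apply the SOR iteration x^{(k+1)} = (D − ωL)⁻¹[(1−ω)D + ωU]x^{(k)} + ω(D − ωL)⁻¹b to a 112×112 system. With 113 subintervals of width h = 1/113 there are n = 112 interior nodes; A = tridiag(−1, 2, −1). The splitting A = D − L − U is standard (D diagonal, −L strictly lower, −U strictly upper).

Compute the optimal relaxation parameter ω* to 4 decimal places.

ω* = 1.9459

B_J for the 112×112 system has eigenvalues cos(kπ/113); ρ_J = cos(π/113) = 0.9996.
root = sin(π/113) = 0.02780  (since 1−cos² = sin²).
So ω* = 2/1.02780 = 1.9459 (Young).
ρ_SOR = ω* − 1 = 1.9459 − 1 = 0.9459.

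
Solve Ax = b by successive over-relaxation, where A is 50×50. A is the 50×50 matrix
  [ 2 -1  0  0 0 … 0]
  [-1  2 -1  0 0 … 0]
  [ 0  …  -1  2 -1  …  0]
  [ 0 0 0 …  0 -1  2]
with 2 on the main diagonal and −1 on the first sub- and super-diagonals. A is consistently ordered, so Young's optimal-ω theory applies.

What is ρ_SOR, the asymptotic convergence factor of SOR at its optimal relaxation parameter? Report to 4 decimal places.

ρ_SOR = 0.8840

With n=50, ρ(Jacobi) = cos(π/51) = 0.9981.
root = sin(π/51) = 0.06156  (since 1−cos² = sin²).
ω* = 2 / (1 + 0.06156) = 2 / 1.06156 ≈ 1.8840.
At ω = 1.8840 every |λ(B_ω)| = ω−1, so ρ_SOR = 0.8840.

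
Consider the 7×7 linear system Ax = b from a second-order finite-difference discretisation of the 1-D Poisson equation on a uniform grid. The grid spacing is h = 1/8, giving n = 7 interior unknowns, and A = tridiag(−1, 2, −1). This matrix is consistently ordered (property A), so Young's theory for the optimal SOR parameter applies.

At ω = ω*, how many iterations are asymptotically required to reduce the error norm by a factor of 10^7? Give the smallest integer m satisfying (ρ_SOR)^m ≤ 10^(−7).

n=7: λ(B_J) = 1 − λ(A)/2 = cos(kπ/8); k=1 gives ρ_J = 0.9238795.
1 − cos²(π/8) = sin²(π/8) ⇒ √(1−ρ_J²) = sin(π/8) = 0.3826834.
Young: ω* = 2/(1+√(1−ρ_J²)) = 2/(1+0.3826834) = 2/1.3826834 = 1.4464627.
[ρ_SOR] ω* − 1 = 0.4464627.
m ≥ 7·ln10 / (−ln 0.4464627) = 19.988; smallest integer m = 20.

m = 20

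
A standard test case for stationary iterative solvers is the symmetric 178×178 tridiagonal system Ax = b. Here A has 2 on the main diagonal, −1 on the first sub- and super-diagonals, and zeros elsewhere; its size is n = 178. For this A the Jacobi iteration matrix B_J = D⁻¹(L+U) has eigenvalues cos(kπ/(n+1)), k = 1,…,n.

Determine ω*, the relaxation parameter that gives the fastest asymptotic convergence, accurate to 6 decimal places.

ω* = 1.965506

n=178: λ(B_J) = 1 − λ(A)/2 = cos(kπ/179); k=1 gives ρ_J = 0.999846.
1 − cos²(π/179) = sin²(π/179) ⇒ √(1−ρ_J²) = sin(π/179) = 0.0175499.
Then 2/(1+√(1−ρ_J²)) = 2/(1+0.0175499); ω* = 2/1.0175499 = 1.965506.
ρ(B_{ω*}) = ω*−1 = 0.965506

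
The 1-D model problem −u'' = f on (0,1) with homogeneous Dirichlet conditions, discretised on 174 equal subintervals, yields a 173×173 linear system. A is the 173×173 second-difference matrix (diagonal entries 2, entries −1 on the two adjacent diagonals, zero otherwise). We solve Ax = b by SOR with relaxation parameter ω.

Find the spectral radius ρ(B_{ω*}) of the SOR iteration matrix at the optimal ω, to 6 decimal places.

ρ_SOR = 0.964532

B_J for the 173×173 system has eigenvalues cos(kπ/174); ρ_J = cos(π/174) = 0.999837.
√(1−ρ_J²) simplifies to sin(π/174) = 0.0180541.
Then 2/(1+√(1−ρ_J²)) = 2/(1+0.0180541); ω* = 2/1.0180541 = 1.964532.
[ρ_SOR] ω* − 1 = 0.964532.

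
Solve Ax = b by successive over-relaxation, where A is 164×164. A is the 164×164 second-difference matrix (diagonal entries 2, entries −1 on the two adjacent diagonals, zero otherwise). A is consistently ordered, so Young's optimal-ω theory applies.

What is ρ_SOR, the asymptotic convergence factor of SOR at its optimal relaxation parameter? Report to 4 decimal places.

ρ_J = max_k |cos(kπ/165)| = cos(π/165) = 0.9998
√(1−ρ_J²) simplifies to sin(π/165) = 0.01904.
[ω*] 2 ÷ (1 + 0.01904) = 2 ÷ 1.01904 = 1.9626.
and ρ(B_{ω*}) = 1.9626 − 1 = 0.9626.

ρ_SOR = 0.9626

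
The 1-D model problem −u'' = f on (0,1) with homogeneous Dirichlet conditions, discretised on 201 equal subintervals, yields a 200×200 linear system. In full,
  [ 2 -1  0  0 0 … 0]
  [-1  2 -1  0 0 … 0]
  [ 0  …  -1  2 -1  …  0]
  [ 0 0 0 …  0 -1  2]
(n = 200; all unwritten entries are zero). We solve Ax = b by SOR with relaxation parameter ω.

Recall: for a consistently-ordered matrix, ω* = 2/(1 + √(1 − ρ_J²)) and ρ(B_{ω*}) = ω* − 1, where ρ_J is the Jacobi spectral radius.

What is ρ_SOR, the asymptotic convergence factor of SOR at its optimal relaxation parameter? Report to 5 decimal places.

ρ_SOR = 0.96922

ρ_J = max_k |cos(kπ/201)| = cos(π/201) = 0.99988
√(1−ρ_J²) = |sin(π/201)| = 0.015629
Then 2/(1+√(1−ρ_J²)) = 2/(1+0.015629); ω* = 2/1.015629 = 1.96922.
[ρ_SOR] ω* − 1 = 0.96922.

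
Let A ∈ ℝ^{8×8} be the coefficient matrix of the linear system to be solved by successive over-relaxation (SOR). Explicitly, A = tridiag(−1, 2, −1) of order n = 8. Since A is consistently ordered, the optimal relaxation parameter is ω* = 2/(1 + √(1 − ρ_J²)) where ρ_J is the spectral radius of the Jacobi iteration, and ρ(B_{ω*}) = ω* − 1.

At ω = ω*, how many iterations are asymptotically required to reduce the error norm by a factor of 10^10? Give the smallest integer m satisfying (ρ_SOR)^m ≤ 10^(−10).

m = 33

½·tridiag(1,0,1) at n=8: λ_k = cos(kπ/9); max |λ| at k=1 ⇒ ρ_J = cos(π/9) ≈ 0.9396926.
1 − cos²(π/9) = sin²(π/9) ⇒ √(1−ρ_J²) = sin(π/9) = 0.3420201.
Young: ω* = 2/(1+√(1−ρ_J²)) = 2/(1+0.3420201) = 2/1.3420201 = 1.4902906.
and ρ(B_{ω*}) = 1.4902906 − 1 = 0.4902906.
10·ln10 = 23.0259; −ln(0.4902906) = 0.712757; m = ⌈23.0259/0.712757⌉ = ⌈32.305⌉ = 33.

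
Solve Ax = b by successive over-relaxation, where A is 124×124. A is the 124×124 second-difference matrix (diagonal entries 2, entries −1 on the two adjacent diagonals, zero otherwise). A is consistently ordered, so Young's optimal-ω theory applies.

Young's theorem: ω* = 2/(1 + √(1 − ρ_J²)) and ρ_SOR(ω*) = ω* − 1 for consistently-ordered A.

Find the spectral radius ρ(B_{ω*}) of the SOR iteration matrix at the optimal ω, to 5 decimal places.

ρ_J = max_k |cos(kπ/125)| = cos(π/125) = 0.99968
√(1−ρ_J²) simplifies to sin(π/125) = 0.025130.
[ω*] 2 ÷ (1 + 0.025130) = 2 ÷ 1.025130 = 1.95097.
ρ_SOR = ω* − 1 ≈ 0.95097.

ρ_SOR = 0.95097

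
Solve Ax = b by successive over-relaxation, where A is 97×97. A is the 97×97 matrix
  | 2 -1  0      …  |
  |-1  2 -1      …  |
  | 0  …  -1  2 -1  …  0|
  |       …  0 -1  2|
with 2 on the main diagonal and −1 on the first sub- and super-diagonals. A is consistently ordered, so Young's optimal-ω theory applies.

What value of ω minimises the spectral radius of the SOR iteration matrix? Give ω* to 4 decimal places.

ω* = 1.9379

n=97: λ(B_J) = 1 − λ(A)/2 = cos(kπ/98); k=1 gives ρ_J = 0.9995.
root = sin(π/98) = 0.03205  (since 1−cos² = sin²).
[ω*] 2 ÷ (1 + 0.03205) = 2 ÷ 1.03205 = 1.9379.
ρ_SOR = ω* − 1 ≈ 0.9379.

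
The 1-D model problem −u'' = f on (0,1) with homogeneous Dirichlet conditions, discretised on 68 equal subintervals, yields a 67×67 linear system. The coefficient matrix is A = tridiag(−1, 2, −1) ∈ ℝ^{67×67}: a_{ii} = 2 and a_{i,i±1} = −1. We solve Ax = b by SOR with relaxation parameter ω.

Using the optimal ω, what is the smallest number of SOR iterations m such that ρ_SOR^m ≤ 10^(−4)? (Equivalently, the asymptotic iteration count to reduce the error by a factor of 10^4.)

B_J for the 67×67 system has eigenvalues cos(kπ/68); ρ_J = cos(π/68) = 0.9989330.
√(1−ρ_J²) simplifies to sin(π/68) = 0.0461835.
ω* = 2/(1 + 0.0461835) = 2/1.0461835 = 1.9117105.
[ρ_SOR] ω* − 1 = 0.9117105.
m ≥ 4·ln10 / (−ln 0.9117105) = 99.644; smallest integer m = 100.

m = 100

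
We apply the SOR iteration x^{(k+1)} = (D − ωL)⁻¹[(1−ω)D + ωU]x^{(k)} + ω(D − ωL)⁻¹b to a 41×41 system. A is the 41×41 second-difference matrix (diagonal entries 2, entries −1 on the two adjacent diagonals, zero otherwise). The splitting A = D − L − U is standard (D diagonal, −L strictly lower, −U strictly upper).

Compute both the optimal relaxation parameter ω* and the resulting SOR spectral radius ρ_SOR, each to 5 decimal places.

ω* = 1.86093, ρ_SOR = 0.86093

ρ_J = max_k |cos(kπ/42)| = cos(π/42) = 0.99720
√(1−ρ_J²) simplifies to sin(π/42) = 0.074730.
So ω* = 2/1.074730 = 1.86093 (Young).
Hence ρ(B_{ω*}) = 1.86093 − 1 = 0.86093.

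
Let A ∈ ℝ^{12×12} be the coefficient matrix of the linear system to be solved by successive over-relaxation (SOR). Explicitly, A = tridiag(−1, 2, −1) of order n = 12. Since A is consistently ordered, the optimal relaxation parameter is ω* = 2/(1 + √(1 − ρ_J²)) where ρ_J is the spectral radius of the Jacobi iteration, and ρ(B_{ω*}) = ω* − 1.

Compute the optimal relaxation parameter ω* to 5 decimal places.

B_J for the 12×12 system has eigenvalues cos(kπ/13); ρ_J = cos(π/13) = 0.97094.
√(1−ρ_J²) = |sin(π/13)| = 0.239316
ω* = 2/(1 + 0.239316) = 2/1.239316 = 1.61379.
[ρ_SOR] ω* − 1 = 0.61379.

ω* = 1.61379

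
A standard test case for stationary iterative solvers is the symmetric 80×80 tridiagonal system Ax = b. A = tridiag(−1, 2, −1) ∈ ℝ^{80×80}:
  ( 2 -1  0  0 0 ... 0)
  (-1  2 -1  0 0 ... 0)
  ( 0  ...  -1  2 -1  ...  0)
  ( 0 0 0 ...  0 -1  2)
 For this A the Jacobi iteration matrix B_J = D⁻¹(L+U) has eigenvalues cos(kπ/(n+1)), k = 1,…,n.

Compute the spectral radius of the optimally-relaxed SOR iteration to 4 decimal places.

ρ_SOR = 0.9253

spectrum of D⁻¹(L+U) = {cos(kπ/81) : 1≤k≤80}; ρ_J = cos(π/81) = 0.9992.
√(1−ρ_J²) = |sin(π/81)| = 0.03878
So ω* = 2/1.03878 = 1.9253 (Young).
At ω = 1.9253 every |λ(B_ω)| = ω−1, so ρ_SOR = 0.9253.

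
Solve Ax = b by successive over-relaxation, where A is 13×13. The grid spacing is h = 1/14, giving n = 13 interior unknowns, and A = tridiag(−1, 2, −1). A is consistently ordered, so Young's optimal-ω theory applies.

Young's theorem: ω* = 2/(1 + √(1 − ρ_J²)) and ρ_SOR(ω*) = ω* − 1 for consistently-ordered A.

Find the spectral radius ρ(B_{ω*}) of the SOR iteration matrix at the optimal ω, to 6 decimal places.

n=13: λ(B_J) = 1 − λ(A)/2 = cos(kπ/14); k=1 gives ρ_J = 0.974928.
√(1−ρ_J²) = |sin(π/14)| = 0.2225209
So ω* = 2/1.2225209 = 1.635964 (Young).
and ρ(B_{ω*}) = 1.635964 − 1 = 0.635964.

ρ_SOR = 0.635964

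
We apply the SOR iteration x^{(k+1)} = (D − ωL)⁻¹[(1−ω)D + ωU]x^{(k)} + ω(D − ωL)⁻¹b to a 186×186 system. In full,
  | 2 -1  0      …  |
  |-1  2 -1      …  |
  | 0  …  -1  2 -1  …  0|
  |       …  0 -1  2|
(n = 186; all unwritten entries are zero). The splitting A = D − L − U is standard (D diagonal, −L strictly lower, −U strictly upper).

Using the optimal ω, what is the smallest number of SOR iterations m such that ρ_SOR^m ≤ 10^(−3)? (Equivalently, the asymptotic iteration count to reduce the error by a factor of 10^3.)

B_J for the 186×186 system has eigenvalues cos(kπ/187); ρ_J = cos(π/187) = 0.9998589.
1 − cos²(π/187) = sin²(π/187) ⇒ √(1−ρ_J²) = sin(π/187) = 0.0167992.
[ω*] 2 ÷ (1 + 0.0167992) = 2 ÷ 1.0167992 = 1.9669567.
and ρ(B_{ω*}) = 1.9669567 − 1 = 0.9669567.
ρ_SOR^m ≤ 10^(−3) ⇔ m ≥ 3·ln10/(−ln 0.9669567) = 6.90776/0.0336016 = 205.578; m = ⌈205.578⌉ = 206.

m = 206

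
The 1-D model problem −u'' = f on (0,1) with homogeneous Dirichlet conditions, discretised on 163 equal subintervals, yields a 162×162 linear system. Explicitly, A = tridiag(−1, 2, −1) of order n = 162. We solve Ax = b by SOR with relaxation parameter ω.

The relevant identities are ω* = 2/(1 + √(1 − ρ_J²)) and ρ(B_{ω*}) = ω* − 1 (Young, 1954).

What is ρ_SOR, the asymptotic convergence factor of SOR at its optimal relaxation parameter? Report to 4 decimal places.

n=162: λ(B_J) = 1 − λ(A)/2 = cos(kπ/163); k=1 gives ρ_J = 0.9998.
√(1−ρ_J²) simplifies to sin(π/163) = 0.01927.
Young: ω* = 2/(1+√(1−ρ_J²)) = 2/(1+0.01927) = 2/1.01927 = 1.9622.
[ρ_SOR] ω* − 1 = 0.9622.

ρ_SOR = 0.9622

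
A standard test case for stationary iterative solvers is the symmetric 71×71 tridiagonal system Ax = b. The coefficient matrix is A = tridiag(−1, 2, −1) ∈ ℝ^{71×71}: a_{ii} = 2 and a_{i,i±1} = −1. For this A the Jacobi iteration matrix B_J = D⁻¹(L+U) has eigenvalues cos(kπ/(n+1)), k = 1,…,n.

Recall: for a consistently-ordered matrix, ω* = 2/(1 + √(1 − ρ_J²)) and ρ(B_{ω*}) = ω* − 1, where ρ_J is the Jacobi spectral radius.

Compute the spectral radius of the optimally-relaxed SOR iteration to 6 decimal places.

ρ_SOR = 0.916407

n=71: λ(B_J) = 1 − λ(A)/2 = cos(kπ/72); k=1 gives ρ_J = 0.999048.
√(1−ρ_J²) = |sin(π/72)| = 0.0436194
Young: ω* = 2/(1+√(1−ρ_J²)) = 2/(1+0.0436194) = 2/1.0436194 = 1.916407.
and ρ(B_{ω*}) = 1.916407 − 1 = 0.916407.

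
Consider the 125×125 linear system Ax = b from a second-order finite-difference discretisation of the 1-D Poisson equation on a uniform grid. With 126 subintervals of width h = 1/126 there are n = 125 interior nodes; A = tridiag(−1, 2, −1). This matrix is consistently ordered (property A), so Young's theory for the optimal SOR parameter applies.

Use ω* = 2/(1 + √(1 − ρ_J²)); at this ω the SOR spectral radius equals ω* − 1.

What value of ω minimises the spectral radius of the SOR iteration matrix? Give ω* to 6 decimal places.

ω* = 1.951351

With n=125, ρ(Jacobi) = cos(π/126) = 0.999689.
√(1−ρ_J²) simplifies to sin(π/126) = 0.0249307.
Then 2/(1+√(1−ρ_J²)) = 2/(1+0.0249307); ω* = 2/1.0249307 = 1.951351.
ρ_SOR = ω* − 1 = 1.951351 − 1 = 0.951351.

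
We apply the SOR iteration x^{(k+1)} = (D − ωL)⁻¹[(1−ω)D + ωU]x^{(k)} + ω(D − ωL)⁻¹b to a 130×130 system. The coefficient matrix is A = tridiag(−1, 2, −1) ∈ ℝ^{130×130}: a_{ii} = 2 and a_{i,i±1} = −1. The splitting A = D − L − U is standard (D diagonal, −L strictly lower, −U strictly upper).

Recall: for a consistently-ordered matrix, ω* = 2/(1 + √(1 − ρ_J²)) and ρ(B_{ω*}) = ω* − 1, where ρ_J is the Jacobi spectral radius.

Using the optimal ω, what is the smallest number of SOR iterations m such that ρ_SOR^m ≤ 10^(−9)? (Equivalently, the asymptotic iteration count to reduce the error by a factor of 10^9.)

m = 433

½·tridiag(1,0,1) at n=130: λ_k = cos(kπ/131); max |λ| at k=1 ⇒ ρ_J = cos(π/131) ≈ 0.9997125.
root = sin(π/131) = 0.0239793  (since 1−cos² = sin²).
ω* = 2/(1+0.0239793) = 1.9531645
ρ_SOR = ω* − 1 ≈ 0.9531645.
9·ln10 = 20.7233; −ln(0.9531645) = 0.0479678; m = ⌈20.7233/0.0479678⌉ = ⌈432.025⌉ = 433.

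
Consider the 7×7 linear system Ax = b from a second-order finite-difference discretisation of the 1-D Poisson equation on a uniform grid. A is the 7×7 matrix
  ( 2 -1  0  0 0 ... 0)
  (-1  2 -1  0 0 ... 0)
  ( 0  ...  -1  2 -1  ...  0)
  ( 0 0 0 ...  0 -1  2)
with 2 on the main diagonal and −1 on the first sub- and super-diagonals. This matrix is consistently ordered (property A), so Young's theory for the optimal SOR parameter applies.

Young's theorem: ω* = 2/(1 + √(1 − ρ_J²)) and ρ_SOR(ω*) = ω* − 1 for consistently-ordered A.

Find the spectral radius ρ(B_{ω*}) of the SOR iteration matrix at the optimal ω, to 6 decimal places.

n=7: λ(B_J) = 1 − λ(A)/2 = cos(kπ/8); k=1 gives ρ_J = 0.923880.
√(1−ρ_J²) = |sin(π/8)| = 0.3826834
Then 2/(1+√(1−ρ_J²)) = 2/(1+0.3826834); ω* = 2/1.3826834 = 1.446463.
ρ_SOR = ω* − 1 ≈ 0.446463.

ρ_SOR = 0.446463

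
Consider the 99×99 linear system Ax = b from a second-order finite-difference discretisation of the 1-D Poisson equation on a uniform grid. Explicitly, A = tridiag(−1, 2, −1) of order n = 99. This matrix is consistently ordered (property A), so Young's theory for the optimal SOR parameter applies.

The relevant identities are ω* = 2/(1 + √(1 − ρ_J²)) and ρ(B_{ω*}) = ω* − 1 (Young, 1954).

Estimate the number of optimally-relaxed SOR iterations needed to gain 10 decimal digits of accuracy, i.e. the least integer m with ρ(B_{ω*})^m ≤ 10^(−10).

m = 367

ρ_J = max_k |cos(kπ/100)| = cos(π/100) = 0.9995066
√(1−ρ_J²) = |sin(π/100)| = 0.0314108
ω* = 2/(1+0.0314108) = 1.9390916
ρ_SOR = ω* − 1 = 1.9390916 − 1 = 0.9390916.
Need (0.9390916)^m ≤ 10^(−10): m ≥ 10·ln10/|ln 0.9390916| = 23.0259/0.0628423 = 366.408 ⇒ m = 367.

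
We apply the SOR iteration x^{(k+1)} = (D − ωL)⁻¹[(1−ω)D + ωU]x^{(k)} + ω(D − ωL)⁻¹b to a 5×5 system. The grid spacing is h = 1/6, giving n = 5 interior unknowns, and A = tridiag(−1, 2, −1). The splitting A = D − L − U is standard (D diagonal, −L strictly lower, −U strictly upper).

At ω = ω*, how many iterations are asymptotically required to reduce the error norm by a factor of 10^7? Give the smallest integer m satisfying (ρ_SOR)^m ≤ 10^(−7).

[ρ_J] n=5: ρ(B_J) = cos(π/(n+1)) = cos(π/6) = 0.8660254.
root = sin(π/6) = 0.5000000  (since 1−cos² = sin²).
Then 2/(1+√(1−ρ_J²)) = 2/(1+0.5000000); ω* = 2/1.5000000 = 1.3333333.
ρ_SOR = ω* − 1 ≈ 0.3333333.
m ≥ 7·ln10 / (−ln 0.3333333) = 14.671; smallest integer m = 15.

m = 15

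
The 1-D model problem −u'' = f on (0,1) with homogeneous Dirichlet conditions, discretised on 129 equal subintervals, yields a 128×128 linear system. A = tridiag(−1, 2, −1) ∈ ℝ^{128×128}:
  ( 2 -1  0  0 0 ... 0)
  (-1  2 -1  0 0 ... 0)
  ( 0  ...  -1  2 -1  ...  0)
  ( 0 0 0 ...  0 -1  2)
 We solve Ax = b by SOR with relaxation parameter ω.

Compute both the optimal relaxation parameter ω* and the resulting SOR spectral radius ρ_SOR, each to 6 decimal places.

[ρ_J] n=128: ρ(B_J) = cos(π/(n+1)) = cos(π/129) = 0.999703.
1 − cos²(π/129) = sin²(π/129) ⇒ √(1−ρ_J²) = sin(π/129) = 0.0243510.
ω* = 2/(1+0.0243510) = 1.952456
ρ_SOR = ω* − 1 = 1.952456 − 1 = 0.952456.

ω* = 1.952456, ρ_SOR = 0.952456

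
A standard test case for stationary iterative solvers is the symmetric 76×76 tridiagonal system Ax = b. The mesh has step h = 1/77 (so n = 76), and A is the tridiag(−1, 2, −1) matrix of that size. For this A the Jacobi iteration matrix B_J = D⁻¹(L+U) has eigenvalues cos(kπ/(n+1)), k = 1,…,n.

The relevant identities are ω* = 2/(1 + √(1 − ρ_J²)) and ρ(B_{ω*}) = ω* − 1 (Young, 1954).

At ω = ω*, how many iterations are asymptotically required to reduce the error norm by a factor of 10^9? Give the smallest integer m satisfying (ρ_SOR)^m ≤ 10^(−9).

B_J for the 76×76 system has eigenvalues cos(kπ/77); ρ_J = cos(π/77) = 0.9991678.
1 − cos²(π/77) = sin²(π/77) ⇒ √(1−ρ_J²) = sin(π/77) = 0.0407886.
[ω*] 2 ÷ (1 + 0.0407886) = 2 ÷ 1.0407886 = 1.9216198.
At ω = 1.9216198 every |λ(B_ω)| = ω−1, so ρ_SOR = 0.9216198.
m ≥ 9·ln10 / (−ln 0.9216198) = 253.892; smallest integer m = 254.

m = 254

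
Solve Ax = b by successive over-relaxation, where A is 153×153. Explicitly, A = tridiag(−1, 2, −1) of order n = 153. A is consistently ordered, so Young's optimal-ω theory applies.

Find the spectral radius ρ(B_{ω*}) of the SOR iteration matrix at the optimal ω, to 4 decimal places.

[ρ_J] n=153: ρ(B_J) = cos(π/(n+1)) = cos(π/154) = 0.9998.
√(1 − cos²(π/154)) = sin(π/154) ≈ 0.02040.
ω* = 2/(1 + 0.02040) = 2/1.02040 = 1.9600.
ρ_SOR = ω* − 1 ≈ 0.9600.

ρ_SOR = 0.9600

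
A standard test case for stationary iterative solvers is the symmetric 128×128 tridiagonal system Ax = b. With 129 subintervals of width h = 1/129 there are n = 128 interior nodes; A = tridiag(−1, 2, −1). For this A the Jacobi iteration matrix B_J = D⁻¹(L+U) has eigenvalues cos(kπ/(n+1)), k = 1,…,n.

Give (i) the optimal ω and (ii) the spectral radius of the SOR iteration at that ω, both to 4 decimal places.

ρ_J = max_k |cos(kπ/129)| = cos(π/129) = 0.9997
√(1−ρ_J²) simplifies to sin(π/129) = 0.02435.
Young: ω* = 2/(1+√(1−ρ_J²)) = 2/(1+0.02435) = 2/1.02435 = 1.9525.
ρ(B_{ω*}) = ω*−1 = 0.9525

ω* = 1.9525, ρ_SOR = 0.9525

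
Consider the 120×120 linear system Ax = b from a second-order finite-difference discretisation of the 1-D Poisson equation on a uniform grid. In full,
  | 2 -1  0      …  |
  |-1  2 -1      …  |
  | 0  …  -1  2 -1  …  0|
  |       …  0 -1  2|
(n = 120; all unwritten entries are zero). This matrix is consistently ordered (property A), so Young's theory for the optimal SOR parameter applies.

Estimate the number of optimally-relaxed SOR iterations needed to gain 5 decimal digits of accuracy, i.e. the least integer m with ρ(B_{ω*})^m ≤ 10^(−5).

spectrum of D⁻¹(L+U) = {cos(kπ/121) : 1≤k≤120}; ρ_J = cos(π/121) = 0.9996630.
√(1−ρ_J²) = |sin(π/121)| = 0.0259607
Young: ω* = 2/(1+√(1−ρ_J²)) = 2/(1+0.0259607) = 2/1.0259607 = 1.9493924.
and ρ(B_{ω*}) = 1.9493924 − 1 = 0.9493924.
5·ln10 = 11.5129; −ln(0.9493924) = 0.0519331; m = ⌈11.5129/0.0519331⌉ = ⌈221.687⌉ = 222.

m = 222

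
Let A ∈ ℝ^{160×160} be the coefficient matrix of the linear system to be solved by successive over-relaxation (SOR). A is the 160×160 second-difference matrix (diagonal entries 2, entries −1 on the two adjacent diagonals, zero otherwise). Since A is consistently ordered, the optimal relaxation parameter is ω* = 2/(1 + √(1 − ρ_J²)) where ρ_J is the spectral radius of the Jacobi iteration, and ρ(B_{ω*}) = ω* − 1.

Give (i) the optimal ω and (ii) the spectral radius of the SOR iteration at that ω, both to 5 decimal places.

ω* = 1.96172, ρ_SOR = 0.96172

ρ_J = max_k |cos(kπ/161)| = cos(π/161) = 0.99981
root = sin(π/161) = 0.019512  (since 1−cos² = sin²).
[ω*] 2 ÷ (1 + 0.019512) = 2 ÷ 1.019512 = 1.96172.
[ρ_SOR] ω* − 1 = 0.96172.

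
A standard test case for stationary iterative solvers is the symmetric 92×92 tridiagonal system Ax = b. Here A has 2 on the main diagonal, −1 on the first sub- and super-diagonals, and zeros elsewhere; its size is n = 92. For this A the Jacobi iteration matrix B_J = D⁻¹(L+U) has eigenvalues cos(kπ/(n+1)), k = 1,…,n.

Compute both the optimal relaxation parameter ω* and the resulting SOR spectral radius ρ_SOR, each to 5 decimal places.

ω* = 1.93466, ρ_SOR = 0.93466

B_J for the 92×92 system has eigenvalues cos(kπ/93); ρ_J = cos(π/93) = 0.99943.
√(1−ρ_J²) simplifies to sin(π/93) = 0.033774.
So ω* = 2/1.033774 = 1.93466 (Young).
[ρ_SOR] ω* − 1 = 0.93466.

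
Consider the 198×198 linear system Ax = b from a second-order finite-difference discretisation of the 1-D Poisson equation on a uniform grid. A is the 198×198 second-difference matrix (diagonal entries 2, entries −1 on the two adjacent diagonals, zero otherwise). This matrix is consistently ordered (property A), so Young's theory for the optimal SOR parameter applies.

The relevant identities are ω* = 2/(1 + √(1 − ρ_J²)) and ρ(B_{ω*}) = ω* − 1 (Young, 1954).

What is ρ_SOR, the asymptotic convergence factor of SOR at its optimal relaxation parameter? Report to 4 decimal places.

ρ_SOR = 0.9689

With n=198, ρ(Jacobi) = cos(π/199) = 0.9999.
√(1−ρ_J²) simplifies to sin(π/199) = 0.01579.
So ω* = 2/1.01579 = 1.9689 (Young).
At ω = 1.9689 every |λ(B_ω)| = ω−1, so ρ_SOR = 0.9689.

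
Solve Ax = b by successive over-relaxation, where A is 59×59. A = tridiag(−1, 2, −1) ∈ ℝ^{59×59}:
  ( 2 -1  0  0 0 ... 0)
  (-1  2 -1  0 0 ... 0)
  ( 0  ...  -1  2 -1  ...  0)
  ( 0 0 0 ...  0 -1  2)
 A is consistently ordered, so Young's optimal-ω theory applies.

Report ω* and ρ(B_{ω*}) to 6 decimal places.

ω* = 1.900534, ρ_SOR = 0.900534

With n=59, ρ(Jacobi) = cos(π/60) = 0.998630.
1 − cos²(π/60) = sin²(π/60) ⇒ √(1−ρ_J²) = sin(π/60) = 0.0523360.
ω* = 2/(1 + 0.0523360) = 2/1.0523360 = 1.900534.
and ρ(B_{ω*}) = 1.900534 − 1 = 0.900534.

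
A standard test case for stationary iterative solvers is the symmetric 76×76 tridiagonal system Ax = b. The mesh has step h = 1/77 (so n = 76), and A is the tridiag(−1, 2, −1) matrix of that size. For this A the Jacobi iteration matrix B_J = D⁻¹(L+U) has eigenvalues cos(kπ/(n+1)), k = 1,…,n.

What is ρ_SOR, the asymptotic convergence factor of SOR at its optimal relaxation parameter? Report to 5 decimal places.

n=76: λ(B_J) = 1 − λ(A)/2 = cos(kπ/77); k=1 gives ρ_J = 0.99917.
√(1−ρ_J²) = |sin(π/77)| = 0.040789
ω* = 2/(1 + 0.040789) = 2/1.040789 = 1.92162.
ρ_SOR = ω* − 1 = 1.92162 − 1 = 0.92162.

ρ_SOR = 0.92162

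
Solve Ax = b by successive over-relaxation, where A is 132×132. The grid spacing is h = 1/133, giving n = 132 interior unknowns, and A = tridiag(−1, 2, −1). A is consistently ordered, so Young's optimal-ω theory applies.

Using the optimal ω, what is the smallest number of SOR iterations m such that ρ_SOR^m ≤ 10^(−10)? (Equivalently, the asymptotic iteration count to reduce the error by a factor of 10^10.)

m = 488

With n=132, ρ(Jacobi) = cos(π/133) = 0.9997210.
√(1−ρ_J²) simplifies to sin(π/133) = 0.0236188.
Young: ω* = 2/(1+√(1−ρ_J²)) = 2/(1+0.0236188) = 2/1.0236188 = 1.9538524.
Hence ρ(B_{ω*}) = 1.9538524 − 1 = 0.9538524.
10·ln10 = 23.0259; −ln(0.9538524) = 0.0472463; m = ⌈23.0259/0.0472463⌉ = ⌈487.359⌉ = 488.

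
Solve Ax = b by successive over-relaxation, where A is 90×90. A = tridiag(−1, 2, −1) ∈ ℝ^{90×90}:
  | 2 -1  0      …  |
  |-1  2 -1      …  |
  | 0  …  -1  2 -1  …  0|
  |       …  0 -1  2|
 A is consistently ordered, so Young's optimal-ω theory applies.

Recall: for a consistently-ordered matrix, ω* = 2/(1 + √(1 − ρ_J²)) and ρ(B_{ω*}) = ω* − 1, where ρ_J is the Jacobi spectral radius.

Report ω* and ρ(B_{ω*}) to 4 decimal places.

ω* = 1.9333, ρ_SOR = 0.9333

B_J for the 90×90 system has eigenvalues cos(kπ/91); ρ_J = cos(π/91) = 0.9994.
1 − cos²(π/91) = sin²(π/91) ⇒ √(1−ρ_J²) = sin(π/91) = 0.03452.
ω* = 2/(1 + 0.03452) = 2/1.03452 = 1.9333.
ρ(B_{ω*}) = ω*−1 = 0.9333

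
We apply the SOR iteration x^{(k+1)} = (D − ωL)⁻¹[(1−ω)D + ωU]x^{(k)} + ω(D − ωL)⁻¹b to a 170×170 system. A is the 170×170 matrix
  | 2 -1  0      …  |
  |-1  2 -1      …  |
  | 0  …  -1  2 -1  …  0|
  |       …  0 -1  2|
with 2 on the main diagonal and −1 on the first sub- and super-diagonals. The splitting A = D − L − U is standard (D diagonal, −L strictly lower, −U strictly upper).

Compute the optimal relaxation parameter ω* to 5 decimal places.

spectrum of D⁻¹(L+U) = {cos(kπ/171) : 1≤k≤170}; ρ_J = cos(π/171) = 0.99983.
√(1 − cos²(π/171)) = sin(π/171) ≈ 0.018371.
[ω*] 2 ÷ (1 + 0.018371) = 2 ÷ 1.018371 = 1.96392.
and ρ(B_{ω*}) = 1.96392 − 1 = 0.96392.

ω* = 1.96392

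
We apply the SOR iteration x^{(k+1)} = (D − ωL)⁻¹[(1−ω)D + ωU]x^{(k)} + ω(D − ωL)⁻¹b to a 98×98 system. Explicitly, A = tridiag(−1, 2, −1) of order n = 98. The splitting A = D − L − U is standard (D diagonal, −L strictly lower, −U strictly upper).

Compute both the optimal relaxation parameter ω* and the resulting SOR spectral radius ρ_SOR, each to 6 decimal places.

n=98: λ(B_J) = 1 − λ(A)/2 = cos(kπ/99); k=1 gives ρ_J = 0.999497.
root = sin(π/99) = 0.0317279  (since 1−cos² = sin²).
ω* = 2/(1 + 0.0317279) = 2/1.0317279 = 1.938496.
[ρ_SOR] ω* − 1 = 0.938496.

ω* = 1.938496, ρ_SOR = 0.938496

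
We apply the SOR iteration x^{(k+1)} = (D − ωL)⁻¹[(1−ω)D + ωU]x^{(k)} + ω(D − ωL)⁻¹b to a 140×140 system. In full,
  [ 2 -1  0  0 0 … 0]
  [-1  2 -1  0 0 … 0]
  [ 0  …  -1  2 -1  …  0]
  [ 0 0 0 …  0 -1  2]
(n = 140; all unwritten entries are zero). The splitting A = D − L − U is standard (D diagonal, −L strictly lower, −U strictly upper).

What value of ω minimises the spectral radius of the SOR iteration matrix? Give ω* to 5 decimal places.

ω* = 1.95641

With n=140, ρ(Jacobi) = cos(π/141) = 0.99975.
√(1−ρ_J²) = |sin(π/141)| = 0.022279
ω* = 2 / (1 + 0.022279) = 2 / 1.022279 ≈ 1.95641.
ρ(B_{ω*}) = ω*−1 = 0.95641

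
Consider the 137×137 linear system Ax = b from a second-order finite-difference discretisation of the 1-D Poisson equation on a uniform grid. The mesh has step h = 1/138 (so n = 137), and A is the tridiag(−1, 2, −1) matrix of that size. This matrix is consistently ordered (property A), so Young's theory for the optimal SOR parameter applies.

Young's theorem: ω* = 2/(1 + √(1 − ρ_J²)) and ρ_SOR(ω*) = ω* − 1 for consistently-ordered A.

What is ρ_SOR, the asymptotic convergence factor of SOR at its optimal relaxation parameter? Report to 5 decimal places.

With n=137, ρ(Jacobi) = cos(π/138) = 0.99974.
√(1 − cos²(π/138)) = sin(π/138) ≈ 0.022763.
ω* = 2/(1+0.022763) = 1.95549
ρ(B_{ω*}) = ω*−1 = 0.95549

ρ_SOR = 0.95549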